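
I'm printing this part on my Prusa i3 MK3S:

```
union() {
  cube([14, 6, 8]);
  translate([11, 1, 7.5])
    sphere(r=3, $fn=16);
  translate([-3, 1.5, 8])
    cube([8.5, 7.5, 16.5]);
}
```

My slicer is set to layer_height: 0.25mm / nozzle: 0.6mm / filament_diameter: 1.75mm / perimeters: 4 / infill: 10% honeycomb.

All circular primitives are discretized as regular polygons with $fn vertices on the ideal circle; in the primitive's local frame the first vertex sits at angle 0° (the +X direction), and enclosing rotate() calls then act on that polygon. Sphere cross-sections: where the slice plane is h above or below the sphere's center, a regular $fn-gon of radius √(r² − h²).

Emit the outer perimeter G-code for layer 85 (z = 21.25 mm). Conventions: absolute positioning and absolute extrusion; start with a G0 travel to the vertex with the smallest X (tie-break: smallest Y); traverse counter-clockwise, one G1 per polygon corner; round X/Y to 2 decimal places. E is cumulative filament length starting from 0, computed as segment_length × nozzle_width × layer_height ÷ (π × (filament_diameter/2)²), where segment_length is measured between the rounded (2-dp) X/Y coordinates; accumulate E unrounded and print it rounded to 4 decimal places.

G0 X-3.00 Y1.50 Z21.25
G1 X5.50 Y1.50 E0.5301
G1 X5.50 Y9.00 E0.9978
G1 X-3.00 Y9.00 E1.5279
G1 X-3.00 Y1.50 E1.9956

At z = 21.25 mm: the cube does not reach this height (z outside [0, 8]); the sphere at (11, 1) is not intersected at this z (|z−center|=13.750 > r=3); the cube at (-3, 1.5) is present — its section is the full 8.5×7.5 rectangle; Merging all regions: only the 8.5×7.5 cube at (-3, 1.5) is present, so the union is just that shape — 1 connected region. The outline is a single polygon with 4 vertices. Extrusion per mm of travel: 0.6 × 0.25 / (π × 0.875²) = 0.062363. Accumulating E over each segment gives final E = 1.9956.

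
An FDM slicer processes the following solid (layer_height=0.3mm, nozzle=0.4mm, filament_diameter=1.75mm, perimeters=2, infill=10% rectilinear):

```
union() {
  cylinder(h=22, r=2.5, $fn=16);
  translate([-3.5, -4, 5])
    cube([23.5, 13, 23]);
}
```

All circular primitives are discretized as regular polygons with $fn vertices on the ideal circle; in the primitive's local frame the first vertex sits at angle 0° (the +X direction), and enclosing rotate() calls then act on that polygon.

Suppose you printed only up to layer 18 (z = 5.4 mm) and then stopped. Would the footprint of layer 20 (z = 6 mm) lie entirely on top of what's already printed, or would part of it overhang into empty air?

Compare the two slices. At z = 5.4: the r=2.5 cylinder gives a regular 16-gon of circumradius 2.5 (constant along its height) (area = (16/2)·2.500²·sin(360°/16) = 19.13 mm²); the 23.5×13 cube at (-3.5, -4) contributes its full rectangle (area 305.50 mm²); Combining (union): the r=2.5 cylinder lies entirely inside the 23.5×13 cube at (-3.5, -4), so the union is just the 23.5×13 cube at (-3.5, -4) — area = 305.50 mm². At z = 6: the r=2.5 cylinder contributes a regular 16-gon of circumradius 2.5 (area = (16/2)·2.500²·sin(360°/16) = 19.13 mm²); the cube at (-3.5, -4) is present — its section is the full 23.5×13 rectangle (area 305.50 mm²); Taking the union: the r=2.5 cylinder lies entirely inside the 23.5×13 cube at (-3.5, -4), so the union is just the 23.5×13 cube at (-3.5, -4) — area = 305.50 mm². Checking containment: the cross-section at z = 6 is a subset of the cross-section at z = 5.4.

entirely on top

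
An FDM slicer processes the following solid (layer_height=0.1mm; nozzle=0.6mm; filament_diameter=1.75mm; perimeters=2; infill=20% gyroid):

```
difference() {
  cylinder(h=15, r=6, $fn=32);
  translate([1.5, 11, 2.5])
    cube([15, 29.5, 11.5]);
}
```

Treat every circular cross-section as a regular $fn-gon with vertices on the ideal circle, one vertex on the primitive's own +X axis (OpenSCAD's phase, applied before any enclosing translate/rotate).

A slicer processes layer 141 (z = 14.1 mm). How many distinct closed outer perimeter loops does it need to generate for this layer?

At z = 14.1 mm: the cylinder: section is a regular 32-gon, circumradius r=6; the cube at (1.5, 11) is not intersected at this z (z outside [2.5, 14]); Taking the first minus the rest: none of the subtracted shapes is present at this height, so the r=6 cylinder is unchanged — 1 connected region. The result has 1 disconnected region.

1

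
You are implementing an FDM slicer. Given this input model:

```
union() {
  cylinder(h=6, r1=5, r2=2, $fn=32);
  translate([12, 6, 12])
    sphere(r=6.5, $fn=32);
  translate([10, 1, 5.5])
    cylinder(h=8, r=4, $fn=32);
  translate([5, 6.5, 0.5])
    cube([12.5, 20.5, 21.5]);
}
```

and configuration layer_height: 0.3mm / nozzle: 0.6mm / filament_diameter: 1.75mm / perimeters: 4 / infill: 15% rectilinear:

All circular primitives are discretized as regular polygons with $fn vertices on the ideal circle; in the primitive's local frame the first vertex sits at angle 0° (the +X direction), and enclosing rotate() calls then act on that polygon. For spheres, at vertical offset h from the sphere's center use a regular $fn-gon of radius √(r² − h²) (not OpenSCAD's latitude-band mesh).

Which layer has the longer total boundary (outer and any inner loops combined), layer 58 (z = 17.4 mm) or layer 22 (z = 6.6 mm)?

Layer 58 (z = 17.4): the cone does not reach this height (z outside [0, 6]); the r=6.5 sphere at (12, 6) slices to a regular 32-gon of circumradius 3.618 (√(r²−h²) with h=5.4 from center) (perimeter = 2·32·3.618·sin(180°/32) = 22.70 mm); the cylinder at (10, 1) does not reach this height (z outside [5.5, 13.5]); the cube at (5, 6.5) (footprint 12.5×20.5) is included at this height (perimeter 66.00 mm); Combining (union): the regions partially overlap (shared area 16.84 mm²), so the edge portions inside another operand are dropped and the merged outline is re-measured after clipping — boundary = 71.22 mm. So its perimeter = 71.22 mm. Layer 22 (z = 6.6): the cone is absent (z outside [0, 6]); the r=6.5 sphere at (12, 6) contributes a regular 32-gon of circumradius √(6.5²−5.4²) = 3.618 (perimeter = 2·32·3.618·sin(180°/32) = 22.70 mm); the r=4 cylinder at (10, 1) gives a regular 32-gon of circumradius 4 (constant along its height) (perimeter = 2·32·4.000·sin(180°/32) = 25.09 mm); the cube at (5, 6.5) is present — its section is the full 12.5×20.5 rectangle (perimeter 66.00 mm); Combining (union): the regions partially overlap (shared area 24.96 mm²), so the edge portions inside another operand are dropped and the merged outline is re-measured after clipping — boundary = 84.43 mm. So its perimeter = 84.43 mm. Layer 22 is larger (84.43 vs 71.22 mm).

layer 22 (z = 6.6 mm)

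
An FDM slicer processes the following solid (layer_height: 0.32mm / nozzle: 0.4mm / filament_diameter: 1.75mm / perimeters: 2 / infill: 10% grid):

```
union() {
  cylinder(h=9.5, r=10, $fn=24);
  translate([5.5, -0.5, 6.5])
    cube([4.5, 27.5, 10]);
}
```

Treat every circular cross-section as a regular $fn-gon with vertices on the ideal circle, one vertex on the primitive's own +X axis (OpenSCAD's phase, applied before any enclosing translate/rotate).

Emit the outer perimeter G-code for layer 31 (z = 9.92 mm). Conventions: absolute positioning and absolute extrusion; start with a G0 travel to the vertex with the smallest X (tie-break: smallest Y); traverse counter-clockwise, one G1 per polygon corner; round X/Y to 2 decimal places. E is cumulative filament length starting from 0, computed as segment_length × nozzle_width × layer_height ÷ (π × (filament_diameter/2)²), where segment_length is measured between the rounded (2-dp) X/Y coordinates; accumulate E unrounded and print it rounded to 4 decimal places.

At z = 9.92 mm: the cylinder is not intersected at this z (z outside [0, 9.5]); the cube at (5.5, -0.5) is present — its section is the full 4.5×27.5 rectangle; Combining (union): only the 4.5×27.5 cube at (5.5, -0.5) is present, so the union is just that shape — 1 connected region. The outline is a single polygon with 4 vertices. Extrusion per mm of travel: 0.4 × 0.32 / (π × 0.875²) = 0.053216. Accumulating E over each segment gives final E = 3.4058.

G0 X5.50 Y-0.50 Z9.92
G1 X10.00 Y-0.50 E0.2395
G1 X10.00 Y27.00 E1.7029
G1 X5.50 Y27.00 E1.9424
G1 X5.50 Y-0.50 E3.4058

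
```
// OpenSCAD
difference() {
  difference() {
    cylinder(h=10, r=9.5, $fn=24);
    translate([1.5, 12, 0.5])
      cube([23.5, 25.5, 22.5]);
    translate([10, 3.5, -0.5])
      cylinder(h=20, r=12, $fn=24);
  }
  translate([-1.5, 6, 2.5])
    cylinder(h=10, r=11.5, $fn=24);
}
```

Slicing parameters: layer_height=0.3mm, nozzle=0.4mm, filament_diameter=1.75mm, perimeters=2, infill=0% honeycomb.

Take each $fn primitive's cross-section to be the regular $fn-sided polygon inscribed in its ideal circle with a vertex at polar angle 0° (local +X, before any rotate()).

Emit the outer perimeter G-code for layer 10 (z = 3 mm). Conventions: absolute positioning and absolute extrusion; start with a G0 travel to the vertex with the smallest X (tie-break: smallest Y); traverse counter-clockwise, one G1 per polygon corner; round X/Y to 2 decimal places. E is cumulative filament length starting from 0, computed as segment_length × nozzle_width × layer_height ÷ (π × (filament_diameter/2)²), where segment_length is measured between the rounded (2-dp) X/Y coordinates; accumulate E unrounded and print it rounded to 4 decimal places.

At z = 3 mm: the cylinder: section is a regular 24-gon, circumradius r=9.5; the 23.5×25.5 cube at (1.5, 12) contributes its full rectangle; the r=12 cylinder at (10, 3.5) gives a regular 24-gon of circumradius 12 (constant along its height); Taking the first minus the rest: starting from the r=9.5 cylinder, the 23.5×25.5 cube at (1.5, 12) misses the remaining region (no effect); the r=12 cylinder at (10, 3.5) partially overlaps it — only the 139.89 mm² overlap (of its 447.24 mm²) is removed, clipping the outline — 1 connected region; the cylinder at (-1.5, 6): section is a regular 24-gon, circumradius r=11.5; Subtracting the remaining from the first: starting from the result so far, the r=11.5 cylinder at (-1.5, 6) partially overlaps it — only the 97.99 mm² overlap (of its 410.75 mm²) is removed, clipping the outline — 1 connected region. The outline is a single polygon with 15 vertices. Extrusion per mm of travel: 0.4 × 0.3 / (π × 0.875²) = 0.049890. Accumulating E over each segment gives final E = 1.7341.

G0 X-9.16 Y-2.49 Z3.00
G1 X-8.23 Y-4.75 E0.1219
G1 X-6.72 Y-6.72 E0.2458
G1 X-4.75 Y-8.23 E0.3696
G1 X-2.46 Y-9.18 E0.4933
G1 X0.00 Y-9.50 E0.6170
G1 X2.46 Y-9.18 E0.7408
G1 X4.75 Y-8.23 E0.8645
G1 X5.62 Y-7.56 E0.9193
G1 X4.00 Y-6.89 E1.0067
G1 X1.61 Y-5.05 E1.1572
G1 X1.48 Y-5.11 E1.1644
G1 X-1.50 Y-5.50 E1.3143
G1 X-4.48 Y-5.11 E1.4643
G1 X-7.25 Y-3.96 E1.6139
G1 X-9.16 Y-2.49 E1.7341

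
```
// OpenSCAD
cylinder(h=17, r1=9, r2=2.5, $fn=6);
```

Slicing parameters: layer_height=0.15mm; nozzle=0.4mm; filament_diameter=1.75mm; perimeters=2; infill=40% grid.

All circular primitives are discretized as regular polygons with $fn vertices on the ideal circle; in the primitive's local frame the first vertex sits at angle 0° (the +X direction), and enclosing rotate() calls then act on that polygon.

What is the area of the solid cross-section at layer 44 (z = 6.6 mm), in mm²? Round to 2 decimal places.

108.98 mm²

At z = 6.6 mm: the cone: at t=0.388 of its height the radius interpolates to r₁+(r₂−r₁)t = 6.476, giving a regular 6-gon of that circumradius (area = (6/2)·6.476²·sin(360°/6) = 108.98 mm²). Overall, the cross-section is a single solid region. Net area = 108.98 mm².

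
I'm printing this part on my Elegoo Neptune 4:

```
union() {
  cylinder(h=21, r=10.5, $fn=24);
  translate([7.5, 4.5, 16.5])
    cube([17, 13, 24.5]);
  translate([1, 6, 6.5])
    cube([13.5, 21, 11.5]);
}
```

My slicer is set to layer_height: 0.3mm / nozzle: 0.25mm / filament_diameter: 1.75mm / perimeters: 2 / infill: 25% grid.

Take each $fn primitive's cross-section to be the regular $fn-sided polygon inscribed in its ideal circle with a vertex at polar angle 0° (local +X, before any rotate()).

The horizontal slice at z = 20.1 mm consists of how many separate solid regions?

1

At z = 20.1 mm: the cylinder: section is a regular 24-gon, circumradius r=10.5; the cube at (7.5, 4.5) (footprint 17×13) is included at this height; the cube at (1, 6) is absent (z outside [6.5, 18]); Merging all regions: the regions partially overlap (shared area 2.97 mm²), so overlapping operands fuse into one piece — 1 connected region. The result has 1 disconnected region.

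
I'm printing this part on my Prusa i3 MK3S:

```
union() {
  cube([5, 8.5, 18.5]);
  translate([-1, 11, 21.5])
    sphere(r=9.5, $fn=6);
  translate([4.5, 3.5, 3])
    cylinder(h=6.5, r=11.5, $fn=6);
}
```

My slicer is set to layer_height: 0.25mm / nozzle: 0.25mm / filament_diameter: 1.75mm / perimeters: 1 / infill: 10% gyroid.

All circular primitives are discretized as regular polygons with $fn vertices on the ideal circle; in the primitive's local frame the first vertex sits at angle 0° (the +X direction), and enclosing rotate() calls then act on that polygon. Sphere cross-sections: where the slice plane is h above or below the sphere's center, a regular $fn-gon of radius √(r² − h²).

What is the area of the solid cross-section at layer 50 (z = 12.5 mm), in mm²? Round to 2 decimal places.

66.46 mm²

At z = 12.5 mm: the cube (footprint 5×8.5) is included at this height (area 42.50 mm²); the r=9.5 sphere at (-1, 11) contributes a regular 6-gon of circumradius √(9.5²−9²) = 3.041 (area = (6/2)·3.041²·sin(360°/6) = 24.03 mm²); the cylinder at (4.5, 3.5) does not reach this height (z outside [3, 9.5]); Taking the union: the regions partially overlap — summed areas 66.53 mm² minus the doubly-counted overlap 0.07 mm² gives 66.46 mm² — area = 66.46 mm². Overall, the cross-section is a single solid region. Net area = 66.46 mm².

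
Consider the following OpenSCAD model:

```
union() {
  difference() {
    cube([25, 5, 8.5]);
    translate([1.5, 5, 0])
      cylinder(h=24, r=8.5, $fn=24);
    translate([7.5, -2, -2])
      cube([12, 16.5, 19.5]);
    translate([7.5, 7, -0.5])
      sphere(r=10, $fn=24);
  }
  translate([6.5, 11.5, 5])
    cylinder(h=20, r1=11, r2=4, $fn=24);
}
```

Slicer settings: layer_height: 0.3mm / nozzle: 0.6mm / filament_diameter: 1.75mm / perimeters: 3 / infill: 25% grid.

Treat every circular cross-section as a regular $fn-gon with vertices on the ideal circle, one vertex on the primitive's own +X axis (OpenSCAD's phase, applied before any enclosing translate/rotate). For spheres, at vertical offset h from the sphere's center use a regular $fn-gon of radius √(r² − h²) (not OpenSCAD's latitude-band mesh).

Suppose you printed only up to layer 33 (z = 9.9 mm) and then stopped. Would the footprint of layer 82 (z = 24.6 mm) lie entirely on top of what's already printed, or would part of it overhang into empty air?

Compare the two slices. At z = 9.9: the cube is not intersected at this z (z outside [0, 8.5]); the r=8.5 cylinder at (1.5, 5) contributes a regular 24-gon of circumradius 8.5 (area = (24/2)·8.500²·sin(360°/24) = 224.40 mm²); the cube at (7.5, -2) is present — its section is the full 12×16.5 rectangle (area 198.00 mm²); the sphere at (7.5, 7) is absent (|z−center|=10.400 > r=10); After the difference (first − rest): the first operand is absent here, so nothing remains; the cone at (6.5, 11.5) contributes a regular 24-gon of circumradius 9.285 (interpolated between r1=11 and r2=4 at t=0.245) (area = (24/2)·9.285²·sin(360°/24) = 267.76 mm²); Merging all regions: only the cone at (6.5, 11.5) is present, so the union is just that shape — area = 267.76 mm². At z = 24.6: the cube does not reach this height (z outside [0, 8.5]); the cylinder at (1.5, 5) is not intersected at this z (z outside [0, 24]); the cube at (7.5, -2) is not intersected at this z (z outside [-2, 17.5]); the sphere at (7.5, 7) is not intersected at this z (|z−center|=25.100 > r=10); After the difference (first − rest): the first operand is absent here, so nothing remains; the cone at (6.5, 11.5): at t=0.980 of its height the radius interpolates to r₁+(r₂−r₁)t = 4.140, giving a regular 24-gon of that circumradius (area = (24/2)·4.140²·sin(360°/24) = 53.23 mm²); Combining (union): only the cone at (6.5, 11.5) is present, so the union is just that shape — area = 53.23 mm². Checking containment: the cross-section at z = 24.6 is a subset of the cross-section at z = 9.9.

entirely on top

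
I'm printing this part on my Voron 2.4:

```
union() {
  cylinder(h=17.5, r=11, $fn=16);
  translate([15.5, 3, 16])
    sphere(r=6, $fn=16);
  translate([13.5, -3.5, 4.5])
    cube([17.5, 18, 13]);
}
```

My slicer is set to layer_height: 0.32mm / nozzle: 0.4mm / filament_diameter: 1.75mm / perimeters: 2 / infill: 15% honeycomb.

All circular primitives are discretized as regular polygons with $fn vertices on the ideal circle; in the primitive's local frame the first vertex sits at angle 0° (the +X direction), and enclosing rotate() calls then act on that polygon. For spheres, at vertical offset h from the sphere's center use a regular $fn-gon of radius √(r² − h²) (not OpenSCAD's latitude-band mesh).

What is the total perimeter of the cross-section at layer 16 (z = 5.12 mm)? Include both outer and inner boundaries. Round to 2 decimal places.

139.67 mm

At z = 5.12 mm: the r=11 cylinder contributes a regular 16-gon of circumradius 11 (perimeter = 2·16·11.000·sin(180°/16) = 68.67 mm); the sphere at (15.5, 3) does not reach this height (|z−center|=10.880 > r=6); the 17.5×18 cube at (13.5, -3.5) contributes its full rectangle (perimeter 71.00 mm); Taking the union: the 2 present regions are separate (no shared area or edge), so areas and boundary lengths simply add and each stays a separate island — boundary = 139.67 mm. Overall, the cross-section has 2 separate islands. Total boundary length (outer) = 139.67 mm.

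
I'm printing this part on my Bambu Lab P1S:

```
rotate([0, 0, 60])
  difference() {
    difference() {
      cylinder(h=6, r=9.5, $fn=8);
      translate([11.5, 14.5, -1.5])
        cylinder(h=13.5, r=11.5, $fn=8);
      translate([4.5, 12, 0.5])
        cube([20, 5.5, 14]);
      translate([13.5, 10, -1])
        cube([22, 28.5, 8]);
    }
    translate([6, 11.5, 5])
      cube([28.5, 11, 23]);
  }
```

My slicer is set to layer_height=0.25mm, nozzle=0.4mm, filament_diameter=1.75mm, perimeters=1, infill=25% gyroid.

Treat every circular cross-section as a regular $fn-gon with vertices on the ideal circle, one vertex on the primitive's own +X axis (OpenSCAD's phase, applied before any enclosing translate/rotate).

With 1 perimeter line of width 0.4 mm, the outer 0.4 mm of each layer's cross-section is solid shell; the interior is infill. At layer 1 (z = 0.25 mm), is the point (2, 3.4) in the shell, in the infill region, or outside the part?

At z = 0.25 mm: the r=9.5 cylinder contributes a regular 8-gon of circumradius 9.5; the r=11.5 cylinder at (11.5, 14.5) contributes a regular 8-gon of circumradius 11.5; the cube at (4.5, 12) does not reach this height (z outside [0.5, 14.5]); the cube at (13.5, 10) (footprint 22×28.5) is included at this height; Taking the first minus the rest: starting from the r=9.5 cylinder, the r=11.5 cylinder at (11.5, 14.5) partially overlaps it — only the 7.32 mm² overlap (of its 374.06 mm²) is removed, clipping the outline; the 22×28.5 cube at (13.5, 10) misses the remaining region (no effect) — 1 connected region; the cube at (6, 11.5) does not reach this height (z outside [5, 28]); After the difference (first − rest): none of the subtracted shapes is present at this height, so that combined region is unchanged — 1 connected region; (rotated 60° about Z; rotation is an isometry so areas/perimeters/island counts are preserved). Overall, the cross-section is a single solid region. Undo the 60° rotation: the query point maps to (3.944, -0.032) in the un-rotated model frame. The nearest boundary edge runs (9.50, 0.00)→(6.72, -6.72); distance from the point to it = 5.12 mm. The point is inside the cross-section and 5.12 mm from the nearest boundary — more than the 0.4 mm shell width (1 × 0.4), so it's in the infill interior.

infill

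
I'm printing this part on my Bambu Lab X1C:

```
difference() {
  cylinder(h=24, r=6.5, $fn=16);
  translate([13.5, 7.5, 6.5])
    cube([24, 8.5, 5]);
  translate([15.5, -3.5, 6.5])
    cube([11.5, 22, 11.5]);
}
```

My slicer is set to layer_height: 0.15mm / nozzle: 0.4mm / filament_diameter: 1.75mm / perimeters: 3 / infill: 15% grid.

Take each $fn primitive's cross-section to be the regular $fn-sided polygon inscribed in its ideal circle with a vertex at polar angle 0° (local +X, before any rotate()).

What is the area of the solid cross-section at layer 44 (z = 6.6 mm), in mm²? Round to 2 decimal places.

At z = 6.6 mm: the r=6.5 cylinder gives a regular 16-gon of circumradius 6.5 (constant along its height) (area = (16/2)·6.500²·sin(360°/16) = 129.35 mm²); the cube at (13.5, 7.5) (footprint 24×8.5) is included at this height (area 204.00 mm²); the cube at (15.5, -3.5) is present — its section is the full 11.5×22 rectangle (area 253.00 mm²); Subtracting the remaining from the first: starting from the r=6.5 cylinder (129.35 mm²), the 24×8.5 cube at (13.5, 7.5) misses the remaining region (no effect); the 11.5×22 cube at (15.5, -3.5) misses the remaining region (no effect) — area = 129.35 mm². Overall, the cross-section is a single solid region. Net area = 129.35 mm².

129.35 mm²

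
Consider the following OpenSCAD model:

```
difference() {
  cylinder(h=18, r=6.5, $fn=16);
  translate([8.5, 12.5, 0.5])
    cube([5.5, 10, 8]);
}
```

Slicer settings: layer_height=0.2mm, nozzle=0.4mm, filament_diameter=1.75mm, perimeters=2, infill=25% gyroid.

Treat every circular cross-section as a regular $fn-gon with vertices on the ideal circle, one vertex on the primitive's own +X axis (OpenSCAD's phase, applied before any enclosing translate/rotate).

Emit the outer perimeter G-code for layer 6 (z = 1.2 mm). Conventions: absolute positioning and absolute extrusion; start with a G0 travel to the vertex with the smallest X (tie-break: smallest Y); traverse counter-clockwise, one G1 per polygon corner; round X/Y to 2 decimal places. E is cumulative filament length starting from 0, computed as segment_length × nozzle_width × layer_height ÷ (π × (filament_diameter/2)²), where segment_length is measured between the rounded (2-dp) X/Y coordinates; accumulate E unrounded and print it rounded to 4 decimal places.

At z = 1.2 mm: the r=6.5 cylinder gives a regular 16-gon of circumradius 6.5 (constant along its height); the cube at (8.5, 12.5) is present — its section is the full 5.5×10 rectangle; Taking the first minus the rest: starting from the r=6.5 cylinder, the 5.5×10 cube at (8.5, 12.5) misses the remaining region (no effect) — 1 connected region. The outline is a single polygon with 16 vertices. Extrusion per mm of travel: 0.4 × 0.2 / (π × 0.875²) = 0.033260. Accumulating E over each segment gives final E = 1.3505.

G0 X-6.50 Y0.00 Z1.20
G1 X-6.01 Y-2.49 E0.0844
G1 X-4.60 Y-4.60 E0.1688
G1 X-2.49 Y-6.01 E0.2532
G1 X0.00 Y-6.50 E0.3376
G1 X2.49 Y-6.01 E0.4220
G1 X4.60 Y-4.60 E0.5064
G1 X6.01 Y-2.49 E0.5908
G1 X6.50 Y0.00 E0.6752
G1 X6.01 Y2.49 E0.7597
G1 X4.60 Y4.60 E0.8441
G1 X2.49 Y6.01 E0.9285
G1 X0.00 Y6.50 E1.0129
G1 X-2.49 Y6.01 E1.0973
G1 X-4.60 Y4.60 E1.1817
G1 X-6.01 Y2.49 E1.2661
G1 X-6.50 Y0.00 E1.3505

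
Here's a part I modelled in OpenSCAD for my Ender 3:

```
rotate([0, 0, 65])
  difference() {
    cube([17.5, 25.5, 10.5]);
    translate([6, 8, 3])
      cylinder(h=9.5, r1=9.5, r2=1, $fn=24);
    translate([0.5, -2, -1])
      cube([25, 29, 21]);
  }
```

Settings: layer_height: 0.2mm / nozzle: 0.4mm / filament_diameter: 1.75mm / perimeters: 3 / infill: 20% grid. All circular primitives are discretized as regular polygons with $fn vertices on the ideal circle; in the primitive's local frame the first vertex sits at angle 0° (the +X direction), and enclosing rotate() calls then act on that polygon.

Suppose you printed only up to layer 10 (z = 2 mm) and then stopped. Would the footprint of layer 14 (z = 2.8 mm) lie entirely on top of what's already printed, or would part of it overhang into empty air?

entirely on top

Compare the two slices. At z = 2: the 17.5×25.5 cube contributes its full rectangle (area 446.25 mm²); the cone at (6, 8) is absent (z outside [3, 12.5]); the cube at (0.5, -2) is present — its section is the full 25×29 rectangle (area 725.00 mm²); Subtracting the remaining from the first: starting from the 17.5×25.5 cube (446.25 mm²), the 25×29 cube at (0.5, -2) partially overlaps it — only the 433.50 mm² overlap (of its 725.00 mm²) is removed, clipping the outline — area = 12.75 mm²; (whole slice rotated 65° about Z — lengths, areas and connectivity unchanged). At z = 2.8: the 17.5×25.5 cube contributes its full rectangle (area 446.25 mm²); the cone at (6, 8) is not intersected at this z (z outside [3, 12.5]); the cube at (0.5, -2) is present — its section is the full 25×29 rectangle (area 725.00 mm²); Subtracting the remaining from the first: starting from the 17.5×25.5 cube (446.25 mm²), the 25×29 cube at (0.5, -2) partially overlaps it — only the 433.50 mm² overlap (of its 725.00 mm²) is removed, clipping the outline — area = 12.75 mm²; (whole slice rotated 65° about Z — lengths, areas and connectivity unchanged). Checking containment: the cross-section at z = 2.8 is a subset of the cross-section at z = 2.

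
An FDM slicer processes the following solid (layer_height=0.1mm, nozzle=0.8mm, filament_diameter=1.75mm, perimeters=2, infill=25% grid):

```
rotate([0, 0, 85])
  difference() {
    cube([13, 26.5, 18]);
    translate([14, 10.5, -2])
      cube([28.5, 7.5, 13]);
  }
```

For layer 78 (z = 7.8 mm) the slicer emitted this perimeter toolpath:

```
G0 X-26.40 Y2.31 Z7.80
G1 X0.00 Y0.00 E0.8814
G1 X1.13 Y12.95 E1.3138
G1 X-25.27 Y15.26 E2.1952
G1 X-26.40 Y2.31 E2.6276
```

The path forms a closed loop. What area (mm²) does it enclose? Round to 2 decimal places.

344.49 mm²

Apply the shoelace formula to the sequence of (X, Y) vertices; enclosed area = 344.49 mm².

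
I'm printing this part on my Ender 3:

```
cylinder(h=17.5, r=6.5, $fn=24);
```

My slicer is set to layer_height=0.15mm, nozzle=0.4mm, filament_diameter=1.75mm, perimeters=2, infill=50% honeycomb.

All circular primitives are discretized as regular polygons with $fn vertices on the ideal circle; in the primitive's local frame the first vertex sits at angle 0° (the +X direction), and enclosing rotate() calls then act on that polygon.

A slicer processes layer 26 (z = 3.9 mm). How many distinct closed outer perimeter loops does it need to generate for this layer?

At z = 3.9 mm: the cylinder: section is a regular 24-gon, circumradius r=6.5. The result has 1 disconnected region.

1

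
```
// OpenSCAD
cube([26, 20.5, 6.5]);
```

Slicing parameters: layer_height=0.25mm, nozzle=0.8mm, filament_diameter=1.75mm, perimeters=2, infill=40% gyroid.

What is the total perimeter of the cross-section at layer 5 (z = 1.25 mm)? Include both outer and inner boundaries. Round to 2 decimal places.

At z = 1.25 mm: the cube (footprint 26×20.5) is included at this height (perimeter 93.00 mm). Overall, the cross-section is a single solid region. Total boundary length (outer) = 93.00 mm.

93.00 mm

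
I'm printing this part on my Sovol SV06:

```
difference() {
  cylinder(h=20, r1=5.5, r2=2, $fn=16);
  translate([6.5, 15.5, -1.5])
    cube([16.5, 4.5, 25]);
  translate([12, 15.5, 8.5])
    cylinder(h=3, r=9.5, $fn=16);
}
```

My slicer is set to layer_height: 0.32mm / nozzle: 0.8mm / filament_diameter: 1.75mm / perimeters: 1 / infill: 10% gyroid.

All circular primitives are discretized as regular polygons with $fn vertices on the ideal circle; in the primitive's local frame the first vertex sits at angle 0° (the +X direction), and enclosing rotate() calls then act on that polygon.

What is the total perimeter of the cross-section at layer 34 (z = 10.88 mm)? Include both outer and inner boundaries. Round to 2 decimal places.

22.45 mm

At z = 10.88 mm: the cone (r1=5.5→r2=2) has section circumradius 3.596 here — a regular 16-gon (perimeter = 2·16·3.596·sin(180°/16) = 22.45 mm); the cube at (6.5, 15.5) is present — its section is the full 16.5×4.5 rectangle (perimeter 42.00 mm); the cylinder at (12, 15.5): section is a regular 16-gon, circumradius r=9.5 (perimeter = 2·16·9.500·sin(180°/16) = 59.31 mm); After the difference (first − rest): starting from the cone, the 16.5×4.5 cube at (6.5, 15.5) misses the remaining region (no effect); the r=9.5 cylinder at (12, 15.5) misses the remaining region (no effect) — boundary = 22.45 mm. Overall, the cross-section is a single solid region. Total boundary length (outer) = 22.45 mm.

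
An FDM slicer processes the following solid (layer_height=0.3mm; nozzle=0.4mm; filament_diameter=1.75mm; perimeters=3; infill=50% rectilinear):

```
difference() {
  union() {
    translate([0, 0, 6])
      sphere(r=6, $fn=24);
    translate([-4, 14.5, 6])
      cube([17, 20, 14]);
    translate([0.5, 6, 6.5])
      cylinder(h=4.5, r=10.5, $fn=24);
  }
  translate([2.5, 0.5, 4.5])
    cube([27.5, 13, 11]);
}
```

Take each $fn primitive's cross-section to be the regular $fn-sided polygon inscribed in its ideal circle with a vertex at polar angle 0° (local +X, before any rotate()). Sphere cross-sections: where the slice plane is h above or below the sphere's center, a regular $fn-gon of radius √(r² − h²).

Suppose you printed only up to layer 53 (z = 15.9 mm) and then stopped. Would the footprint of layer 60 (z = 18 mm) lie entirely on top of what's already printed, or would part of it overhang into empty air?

entirely on top

Compare the two slices. At z = 15.9: the sphere is not intersected at this z (|z−center|=9.900 > r=6); the 17×20 cube at (-4, 14.5) contributes its full rectangle (area 340.00 mm²); the cylinder at (0.5, 6) is not intersected at this z (z outside [6.5, 11]); Combining (union): only the 17×20 cube at (-4, 14.5) is present, so the union is just that shape — area = 340.00 mm²; the cube at (2.5, 0.5) is absent (z outside [4.5, 15.5]); After the difference (first − rest): none of the subtracted shapes is present at this height, so the result so far is unchanged — area = 340.00 mm². At z = 18: the sphere is not intersected at this z (|z−center|=12.000 > r=6); the 17×20 cube at (-4, 14.5) contributes its full rectangle (area 340.00 mm²); the cylinder at (0.5, 6) is absent (z outside [6.5, 11]); Merging all regions: only the 17×20 cube at (-4, 14.5) is present, so the union is just that shape — area = 340.00 mm²; the cube at (2.5, 0.5) is not intersected at this z (z outside [4.5, 15.5]); After the difference (first − rest): none of the subtracted shapes is present at this height, so the result so far is unchanged — area = 340.00 mm². Checking containment: the cross-section at z = 18 is a subset of the cross-section at z = 15.9.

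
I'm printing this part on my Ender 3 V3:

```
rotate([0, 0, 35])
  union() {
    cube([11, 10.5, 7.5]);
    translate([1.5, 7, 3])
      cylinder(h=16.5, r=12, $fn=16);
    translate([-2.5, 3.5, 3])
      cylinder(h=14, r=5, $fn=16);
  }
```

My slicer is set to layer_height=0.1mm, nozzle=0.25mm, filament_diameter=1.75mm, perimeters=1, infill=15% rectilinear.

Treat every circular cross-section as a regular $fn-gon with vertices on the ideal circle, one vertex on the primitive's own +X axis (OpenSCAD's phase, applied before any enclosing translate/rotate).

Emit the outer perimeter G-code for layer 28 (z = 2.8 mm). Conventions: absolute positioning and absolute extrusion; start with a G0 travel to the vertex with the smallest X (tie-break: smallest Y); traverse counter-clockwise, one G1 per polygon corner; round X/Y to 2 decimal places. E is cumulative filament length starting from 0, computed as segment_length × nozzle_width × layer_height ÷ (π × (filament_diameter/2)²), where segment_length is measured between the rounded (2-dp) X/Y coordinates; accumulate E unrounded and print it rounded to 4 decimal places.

At z = 2.8 mm: the 11×10.5 cube contributes its full rectangle; the cylinder at (1.5, 7) is not intersected at this z (z outside [3, 19.5]); the cylinder at (-2.5, 3.5) is absent (z outside [3, 17]); Merging all regions: only the 11×10.5 cube is present, so the union is just that shape — 1 connected region; (rotated 35° about Z; rotation is an isometry so areas/perimeters/island counts are preserved). The outline is a single polygon with 4 vertices. Extrusion per mm of travel: 0.25 × 0.1 / (π × 0.875²) = 0.010394. Accumulating E over each segment gives final E = 0.4469.

G0 X-6.02 Y8.60 Z2.80
G1 X0.00 Y0.00 E0.1091
G1 X9.01 Y6.31 E0.2234
G1 X2.99 Y14.91 E0.3326
G1 X-6.02 Y8.60 E0.4469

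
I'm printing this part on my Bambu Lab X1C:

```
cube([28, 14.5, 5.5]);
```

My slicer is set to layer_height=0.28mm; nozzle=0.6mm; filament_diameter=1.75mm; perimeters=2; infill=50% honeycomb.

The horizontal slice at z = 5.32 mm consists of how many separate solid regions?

At z = 5.32 mm: the cube is present — its section is the full 28×14.5 rectangle. The result has 1 disconnected region.

1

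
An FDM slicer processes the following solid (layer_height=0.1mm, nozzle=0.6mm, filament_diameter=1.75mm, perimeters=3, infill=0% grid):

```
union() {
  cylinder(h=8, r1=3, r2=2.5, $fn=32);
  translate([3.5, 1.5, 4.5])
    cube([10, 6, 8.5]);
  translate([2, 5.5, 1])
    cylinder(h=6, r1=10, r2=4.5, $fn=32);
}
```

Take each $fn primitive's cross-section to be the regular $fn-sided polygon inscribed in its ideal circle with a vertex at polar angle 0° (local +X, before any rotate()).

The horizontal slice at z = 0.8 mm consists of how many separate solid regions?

1

At z = 0.8 mm: the cone contributes a regular 32-gon of circumradius 2.950 (interpolated between r1=3 and r2=2.5 at t=0.100); the cube at (3.5, 1.5) does not reach this height (z outside [4.5, 13]); the cone at (2, 5.5) is not intersected at this z (z outside [1, 7]); Taking the union: only the cone is present, so the union is just that shape — 1 connected region. The result has 1 disconnected region.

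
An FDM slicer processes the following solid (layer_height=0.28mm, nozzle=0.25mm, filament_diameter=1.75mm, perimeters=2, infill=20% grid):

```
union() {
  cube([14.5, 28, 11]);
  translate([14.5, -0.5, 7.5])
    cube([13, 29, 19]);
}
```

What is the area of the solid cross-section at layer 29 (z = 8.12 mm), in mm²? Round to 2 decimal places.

At z = 8.12 mm: the 14.5×28 cube contributes its full rectangle (area 406.00 mm²); the 13×29 cube at (14.5, -0.5) contributes its full rectangle (area 377.00 mm²); Combining (union): the 2 present regions share edge segments without overlapping in area, so areas simply add but the touching pieces fuse into one outline (the shared edge portions become interior and drop out of the boundary) — area = 783.00 mm². Overall, the cross-section is a single solid region. Net area = 783.00 mm².

783.00 mm²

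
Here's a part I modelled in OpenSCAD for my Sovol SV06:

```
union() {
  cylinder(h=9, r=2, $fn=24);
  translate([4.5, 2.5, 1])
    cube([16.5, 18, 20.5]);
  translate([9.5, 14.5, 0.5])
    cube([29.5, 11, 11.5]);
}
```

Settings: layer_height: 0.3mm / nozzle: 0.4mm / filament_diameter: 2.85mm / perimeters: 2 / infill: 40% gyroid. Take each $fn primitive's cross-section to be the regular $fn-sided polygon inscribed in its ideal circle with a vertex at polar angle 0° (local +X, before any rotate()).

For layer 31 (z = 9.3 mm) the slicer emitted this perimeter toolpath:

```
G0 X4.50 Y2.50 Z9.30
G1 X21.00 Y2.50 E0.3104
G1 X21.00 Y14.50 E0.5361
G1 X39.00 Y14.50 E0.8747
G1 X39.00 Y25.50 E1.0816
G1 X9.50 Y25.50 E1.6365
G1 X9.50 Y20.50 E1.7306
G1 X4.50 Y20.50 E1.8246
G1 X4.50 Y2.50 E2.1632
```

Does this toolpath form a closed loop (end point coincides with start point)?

yes

Start point (G0): (4.50, 2.50). End point (last G1): the path returns to the start — closed.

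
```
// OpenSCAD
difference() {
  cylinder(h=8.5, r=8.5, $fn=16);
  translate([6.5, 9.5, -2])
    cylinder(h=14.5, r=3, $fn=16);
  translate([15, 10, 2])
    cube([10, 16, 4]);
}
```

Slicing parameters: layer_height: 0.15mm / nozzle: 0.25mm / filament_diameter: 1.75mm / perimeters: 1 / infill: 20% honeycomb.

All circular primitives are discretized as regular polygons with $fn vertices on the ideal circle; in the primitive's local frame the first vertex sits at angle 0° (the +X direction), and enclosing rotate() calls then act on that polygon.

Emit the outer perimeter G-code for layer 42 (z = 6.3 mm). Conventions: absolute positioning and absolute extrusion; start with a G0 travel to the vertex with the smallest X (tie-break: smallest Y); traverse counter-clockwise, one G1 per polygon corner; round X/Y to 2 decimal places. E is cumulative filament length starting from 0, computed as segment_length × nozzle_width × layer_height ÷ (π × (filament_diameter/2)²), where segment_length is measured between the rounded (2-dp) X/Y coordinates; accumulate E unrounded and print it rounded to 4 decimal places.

G0 X-8.50 Y0.00 Z6.30
G1 X-7.85 Y-3.25 E0.0517
G1 X-6.01 Y-6.01 E0.1034
G1 X-3.25 Y-7.85 E0.1551
G1 X0.00 Y-8.50 E0.2068
G1 X3.25 Y-7.85 E0.2585
G1 X6.01 Y-6.01 E0.3102
G1 X7.85 Y-3.25 E0.3619
G1 X8.50 Y0.00 E0.4136
G1 X7.85 Y3.25 E0.4652
G1 X6.01 Y6.01 E0.5169
G1 X3.25 Y7.85 E0.5687
G1 X0.00 Y8.50 E0.6203
G1 X-3.25 Y7.85 E0.6720
G1 X-6.01 Y6.01 E0.7237
G1 X-7.85 Y3.25 E0.7754
G1 X-8.50 Y0.00 E0.8271

At z = 6.3 mm: the r=8.5 cylinder contributes a regular 16-gon of circumradius 8.5; the r=3 cylinder at (6.5, 9.5) gives a regular 16-gon of circumradius 3 (constant along its height); the cube at (15, 10) is not intersected at this z (z outside [2, 6]); Taking the first minus the rest: starting from the r=8.5 cylinder, the r=3 cylinder at (6.5, 9.5) misses the remaining region (no effect) — 1 connected region. The outline is a single polygon with 16 vertices. Extrusion per mm of travel: 0.25 × 0.15 / (π × 0.875²) = 0.015591. Accumulating E over each segment gives final E = 0.8271.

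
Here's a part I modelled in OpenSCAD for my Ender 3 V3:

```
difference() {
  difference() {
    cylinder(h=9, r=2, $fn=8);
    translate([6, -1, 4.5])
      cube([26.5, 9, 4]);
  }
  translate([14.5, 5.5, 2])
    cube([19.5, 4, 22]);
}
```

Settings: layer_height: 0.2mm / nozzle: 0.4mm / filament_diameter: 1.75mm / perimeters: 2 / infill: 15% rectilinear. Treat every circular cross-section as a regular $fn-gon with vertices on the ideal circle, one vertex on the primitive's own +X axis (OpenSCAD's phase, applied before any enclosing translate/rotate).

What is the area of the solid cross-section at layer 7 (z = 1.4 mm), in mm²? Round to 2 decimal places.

At z = 1.4 mm: the cylinder: section is a regular 8-gon, circumradius r=2 (area = (8/2)·2.000²·sin(360°/8) = 11.31 mm²); the cube at (6, -1) is absent (z outside [4.5, 8.5]); Taking the first minus the rest: none of the subtracted shapes is present at this height, so the r=2 cylinder is unchanged — area = 11.31 mm²; the cube at (14.5, 5.5) is absent (z outside [2, 24]); After the difference (first − rest): none of the subtracted shapes is present at this height, so the result so far is unchanged — area = 11.31 mm². Overall, the cross-section is a single solid region. Net area = 11.31 mm².

11.31 mm²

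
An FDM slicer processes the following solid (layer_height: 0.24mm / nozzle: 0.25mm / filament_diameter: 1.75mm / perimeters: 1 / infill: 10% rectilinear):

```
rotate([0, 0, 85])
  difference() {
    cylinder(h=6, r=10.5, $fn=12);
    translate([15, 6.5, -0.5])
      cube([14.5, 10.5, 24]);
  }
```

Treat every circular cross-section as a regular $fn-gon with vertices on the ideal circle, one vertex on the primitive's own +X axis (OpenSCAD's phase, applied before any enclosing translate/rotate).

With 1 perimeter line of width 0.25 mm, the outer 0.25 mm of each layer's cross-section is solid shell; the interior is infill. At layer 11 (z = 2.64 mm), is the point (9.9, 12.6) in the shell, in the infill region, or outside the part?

At z = 2.64 mm: the r=10.5 cylinder contributes a regular 12-gon of circumradius 10.5; the cube at (15, 6.5) is present — its section is the full 14.5×10.5 rectangle; After the difference (first − rest): starting from the r=10.5 cylinder, the 14.5×10.5 cube at (15, 6.5) misses the remaining region (no effect) — 1 connected region; (whole slice rotated 85° about Z — lengths, areas and connectivity unchanged). Overall, the cross-section is a single solid region. Undo the 85° rotation: the query point maps to (13.415, -8.764) in the un-rotated model frame. The nearest boundary edge runs (9.09, -5.25)→(5.25, -9.09); distance from the point to it = 5.57 mm. The point is not inside any of the regions above, so it lies outside the cross-section (5.57 mm from the nearest boundary).

outside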